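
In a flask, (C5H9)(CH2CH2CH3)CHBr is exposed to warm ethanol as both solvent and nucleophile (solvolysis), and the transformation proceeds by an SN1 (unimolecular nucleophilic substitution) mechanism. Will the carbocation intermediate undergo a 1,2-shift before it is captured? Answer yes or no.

yes

The first-formed carbocation is secondary.
The adjacent cyclopentyl carbon already bears 2 other carbon substituents and has a hydrogen to migrate; after a 1,2-hydride shift from that carbon the positive charge sits on a tertiary centre.
Tertiary is more stable than secondary, so the shift occurs.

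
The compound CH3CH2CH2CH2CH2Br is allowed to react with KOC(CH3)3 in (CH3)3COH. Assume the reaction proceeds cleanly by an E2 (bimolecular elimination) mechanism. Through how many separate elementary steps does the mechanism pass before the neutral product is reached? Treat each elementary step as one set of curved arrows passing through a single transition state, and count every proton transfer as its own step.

1

Step 1: Concerted anti-periplanar elimination: (CH3)3CO⁻ abstracts a β-H while Br⁻ leaves, and the C–H electrons become the new C=C π bond — all in a single transition state.
Total: 1 elementary step.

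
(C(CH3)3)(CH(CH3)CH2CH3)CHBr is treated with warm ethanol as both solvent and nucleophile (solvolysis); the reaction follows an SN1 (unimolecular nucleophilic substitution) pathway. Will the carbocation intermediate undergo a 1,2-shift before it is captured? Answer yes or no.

yes

The first-formed carbocation is secondary.
The adjacent sec-butyl carbon already bears 2 other carbon substituents and has a hydrogen to migrate; after a 1,2-hydride shift from that carbon the positive charge sits on a tertiary centre.
Tertiary is more stable than secondary, so the shift occurs.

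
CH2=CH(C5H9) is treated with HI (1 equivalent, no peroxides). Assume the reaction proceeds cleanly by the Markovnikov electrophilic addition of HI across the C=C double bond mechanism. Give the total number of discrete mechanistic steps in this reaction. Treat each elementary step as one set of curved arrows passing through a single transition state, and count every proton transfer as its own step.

3

Step 1: Electrophilic addition begins with the π(C=C) electrons forming a bond to the proton of HI. Following Markovnikov's rule, the resulting cation is secondary. The H–I bond breaks heterolytically, releasing I⁻.
Step 2: A hydride (H with its bonding pair) migrates from the adjacent cyclopentyl carbon to the cationic centre — a 1,2-hydride shift — upgrading the secondary cation to a tertiary one.
Step 3: The I⁻ anion donates a lone pair to the carbocation, forming the new C–I σ-bond and giving the neutral alkyl halide.
Total: 3 elementary steps.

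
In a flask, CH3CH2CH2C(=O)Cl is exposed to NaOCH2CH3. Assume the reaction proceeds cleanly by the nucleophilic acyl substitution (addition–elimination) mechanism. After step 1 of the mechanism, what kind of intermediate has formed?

Step 1: Nucleophilic addition of CH3CH2O⁻ to the acyl carbon breaks the π(C=O) bond and yields a tetrahedral, anionic intermediate.
After step 1 the species present is a tetrahedral intermediate.

tetrahedral intermediate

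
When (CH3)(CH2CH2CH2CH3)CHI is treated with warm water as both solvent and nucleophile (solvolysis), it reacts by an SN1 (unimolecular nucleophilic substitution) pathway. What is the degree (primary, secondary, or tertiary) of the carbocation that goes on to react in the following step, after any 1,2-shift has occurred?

secondary

Step 1: Rate-determining heterolysis of the C–I bond gives I⁻ and a secondary carbocation.
No single 1,2-shift to an adjacent carbon would give a more-substituted cation, so no rearrangement occurs.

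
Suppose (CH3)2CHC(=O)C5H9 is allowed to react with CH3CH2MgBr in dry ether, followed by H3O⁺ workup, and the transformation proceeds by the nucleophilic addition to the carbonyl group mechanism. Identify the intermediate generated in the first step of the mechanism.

Step 1: Nucleophilic addition: the carbanion-like carbon of CH3CH2MgBr adds to the carbonyl carbon, pushing the π(C=O) electron pair onto oxygen and giving a tetrahedral alkoxide.
After step 1 the species present is a tetrahedral alkoxide intermediate.

tetrahedral alkoxide intermediate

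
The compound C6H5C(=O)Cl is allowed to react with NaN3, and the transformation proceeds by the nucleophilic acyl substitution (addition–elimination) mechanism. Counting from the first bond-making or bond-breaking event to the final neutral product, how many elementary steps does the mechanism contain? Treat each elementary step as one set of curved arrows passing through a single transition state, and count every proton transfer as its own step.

Step 1: N3⁻ adds to the carbonyl carbon; the C=O π electrons shift onto oxygen and a tetrahedral alkoxide intermediate forms.
Step 2: An oxygen lone pair re-forms the C=O π bond as the C–Cl σ-bond breaks; Cl⁻ is expelled.
Total: 2 elementary steps.

2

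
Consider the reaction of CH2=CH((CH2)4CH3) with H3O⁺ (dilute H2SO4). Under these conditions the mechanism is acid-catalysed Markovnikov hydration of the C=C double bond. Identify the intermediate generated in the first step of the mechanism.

Step 1: Electrophilic addition begins with the π(C=C) electrons forming a bond to the proton of H3O⁺. Following Markovnikov's rule, the resulting cation is secondary. H2O is released.
After step 1 the species present is a secondary carbocation.

secondary carbocation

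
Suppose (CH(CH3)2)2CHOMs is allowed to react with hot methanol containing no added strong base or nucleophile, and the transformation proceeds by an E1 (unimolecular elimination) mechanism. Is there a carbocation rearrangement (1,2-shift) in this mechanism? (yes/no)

The first-formed carbocation is secondary.
The adjacent isopropyl carbon already bears 2 other carbon substituents and has a hydrogen to migrate; after a 1,2-hydride shift from that carbon the positive charge sits on a tertiary centre.
Tertiary is more stable than secondary, so the shift occurs.

yes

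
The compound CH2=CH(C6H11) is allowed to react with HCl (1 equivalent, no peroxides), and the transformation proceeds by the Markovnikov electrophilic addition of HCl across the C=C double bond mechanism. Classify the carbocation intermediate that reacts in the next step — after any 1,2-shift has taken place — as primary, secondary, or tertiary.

Step 1: Electrophilic addition begins with the π(C=C) electrons forming a bond to the proton of HCl. Following Markovnikov's rule, the resulting cation is secondary. The H–Cl bond breaks heterolytically, releasing Cl⁻.
Step 2: A 1,2-hydride shift from the adjacent cyclohexyl carbon moves the positive charge from the secondary centre to an adjacent carbon, generating a more stable tertiary carbocation.
The cation rearranges from secondary to tertiary via a 1,2-hydride shift from the adjacent cyclohexyl carbon; the tertiary cation is what reacts next.

tertiary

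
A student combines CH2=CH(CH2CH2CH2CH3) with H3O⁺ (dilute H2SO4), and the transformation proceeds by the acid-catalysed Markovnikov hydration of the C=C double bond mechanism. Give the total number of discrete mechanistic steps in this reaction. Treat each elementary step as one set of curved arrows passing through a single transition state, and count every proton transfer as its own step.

Step 1: Protonation of the alkene by H3O⁺: the π bond acts as the nucleophile and picks up H⁺, giving the more stable (Markovnikov) secondary carbocation. H2O is released.
(No 1,2-shift: no single shift to an adjacent carbon would give a more stable cation.)
Step 2: A lone pair on the oxygen of H2O attacks the carbocation, forming a C–O bond and an oxonium ion (a protonated alcohol).
Step 3: H2O removes a proton from the oxonium oxygen, regenerating H3O⁺ and giving the neutral alcohol.
Total: 3 elementary steps.

3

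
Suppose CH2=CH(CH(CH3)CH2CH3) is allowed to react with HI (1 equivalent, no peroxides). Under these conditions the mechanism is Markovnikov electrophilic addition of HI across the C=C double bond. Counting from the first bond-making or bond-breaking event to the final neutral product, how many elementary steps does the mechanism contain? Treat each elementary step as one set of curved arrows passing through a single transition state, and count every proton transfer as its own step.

3

Step 1: The π electrons of the C=C bond attack a proton of HI; Markovnikov addition places the new C–H on the less-substituted alkene carbon, so the positive charge ends up on the more-substituted carbon — a secondary carbocation. The H–I bond breaks heterolytically, releasing I⁻.
Step 2: A 1,2-hydride shift from the adjacent sec-butyl carbon moves the positive charge from the secondary centre to an adjacent carbon, generating a more stable tertiary carbocation.
Step 3: I⁻ captures the cation: a lone pair on I⁻ fills the empty p orbital, producing the alkyl halide product.
Total: 3 elementary steps.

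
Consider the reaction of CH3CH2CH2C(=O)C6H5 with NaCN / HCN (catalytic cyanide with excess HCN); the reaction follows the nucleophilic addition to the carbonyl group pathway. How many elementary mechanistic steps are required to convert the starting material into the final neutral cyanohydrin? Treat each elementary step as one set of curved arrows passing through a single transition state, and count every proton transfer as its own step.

2

Step 1: A lone pair / filled orbital on CN⁻ attacks the electrophilic carbonyl carbon; the π(C=O) electrons shift onto oxygen, producing a tetrahedral alkoxide intermediate.
Step 2: Proton transfer from HCN to the alkoxide furnishes a cyanohydrin (and releases another CN⁻ to continue the reaction).
Total: 2 elementary steps.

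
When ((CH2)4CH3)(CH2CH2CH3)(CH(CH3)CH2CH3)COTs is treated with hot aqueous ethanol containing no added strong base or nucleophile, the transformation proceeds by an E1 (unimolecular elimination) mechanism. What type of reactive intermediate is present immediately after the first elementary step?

Step 1: Unassisted departure of TsO⁻ (taking the C–O bonding pair) generates a tertiary carbocation.
After step 1 the species present is a tertiary carbocation.

tertiary carbocation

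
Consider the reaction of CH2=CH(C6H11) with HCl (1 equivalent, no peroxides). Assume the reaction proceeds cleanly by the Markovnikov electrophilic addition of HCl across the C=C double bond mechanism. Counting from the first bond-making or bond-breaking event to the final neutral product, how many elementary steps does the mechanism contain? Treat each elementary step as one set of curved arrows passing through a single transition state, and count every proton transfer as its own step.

Step 1: Protonation of the alkene by HCl: the π bond acts as the nucleophile and picks up H⁺, giving the more stable (Markovnikov) secondary carbocation. The H–Cl bond breaks heterolytically, releasing Cl⁻.
Step 2: A hydride (H with its bonding pair) migrates from the adjacent cyclohexyl carbon to the cationic centre — a 1,2-hydride shift — upgrading the secondary cation to a tertiary one.
Step 3: The Cl⁻ anion donates a lone pair to the carbocation, forming the new C–Cl σ-bond and giving the neutral alkyl halide.
Total: 3 elementary steps.

3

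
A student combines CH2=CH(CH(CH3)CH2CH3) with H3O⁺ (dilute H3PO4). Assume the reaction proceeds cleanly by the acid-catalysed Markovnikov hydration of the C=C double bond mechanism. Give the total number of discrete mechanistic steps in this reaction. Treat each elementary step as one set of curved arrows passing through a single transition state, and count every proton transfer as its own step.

Step 1: The π electrons of the C=C bond attack a proton of H3O⁺; Markovnikov addition places the new C–H on the less-substituted alkene carbon, so the positive charge ends up on the more-substituted carbon — a secondary carbocation. H2O is released.
Step 2: Carbocation rearrangement: a 1,2-hydride shift from the adjacent sec-butyl carbon converts the initially-formed secondary cation into the more stable tertiary cation.
Step 3: Water acts as the nucleophile: an oxygen lone pair bonds to the cationic carbon, giving an oxonium-ion intermediate.
Step 4: H2O removes a proton from the oxonium oxygen, regenerating H3O⁺ and giving the neutral alcohol.
Total: 4 elementary steps.

4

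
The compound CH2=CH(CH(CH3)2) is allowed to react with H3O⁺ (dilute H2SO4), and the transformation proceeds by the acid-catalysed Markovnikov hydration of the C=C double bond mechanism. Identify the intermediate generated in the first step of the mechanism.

Step 1: Protonation of the alkene by H3O⁺: the π bond acts as the nucleophile and picks up H⁺, giving the more stable (Markovnikov) secondary carbocation. H2O is released.
After step 1 the species present is a secondary carbocation.

secondary carbocation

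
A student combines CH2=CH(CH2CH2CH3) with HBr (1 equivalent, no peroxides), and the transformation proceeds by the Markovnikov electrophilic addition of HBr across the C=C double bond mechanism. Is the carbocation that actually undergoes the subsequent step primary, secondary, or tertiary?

Step 1: The π electrons of the C=C bond attack a proton of HBr; Markovnikov addition places the new C–H on the less-substituted alkene carbon, so the positive charge ends up on the more-substituted carbon — a secondary carbocation. The H–Br bond breaks heterolytically, releasing Br⁻.
No single 1,2-shift to an adjacent carbon would give a more-substituted cation, so no rearrangement occurs.

secondary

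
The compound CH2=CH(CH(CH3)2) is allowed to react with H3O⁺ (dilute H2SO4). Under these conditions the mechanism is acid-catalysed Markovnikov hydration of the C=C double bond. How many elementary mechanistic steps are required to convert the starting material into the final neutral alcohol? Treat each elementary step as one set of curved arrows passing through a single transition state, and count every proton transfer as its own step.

Step 1: Protonation of the alkene by H3O⁺: the π bond acts as the nucleophile and picks up H⁺, giving the more stable (Markovnikov) secondary carbocation. H2O is released.
Step 2: Carbocation rearrangement: a 1,2-hydride shift from the adjacent isopropyl carbon converts the initially-formed secondary cation into the more stable tertiary cation.
Step 3: Nucleophilic capture of the cation by H2O produces the protonated alcohol (an oxonium ion).
Step 4: Deprotonation of the oxonium ion by a water molecule delivers the neutral alcohol and regenerates the acid catalyst.
Total: 4 elementary steps.

4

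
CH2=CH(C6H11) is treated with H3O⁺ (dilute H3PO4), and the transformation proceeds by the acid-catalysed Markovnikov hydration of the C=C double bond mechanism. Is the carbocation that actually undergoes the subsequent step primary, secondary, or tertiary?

Step 1: Electrophilic addition begins with the π(C=C) electrons forming a bond to the proton of H3O⁺. Following Markovnikov's rule, the resulting cation is secondary. H2O is released.
Step 2: A 1,2-hydride shift from the adjacent cyclohexyl carbon moves the positive charge from the secondary centre to an adjacent carbon, generating a more stable tertiary carbocation.
The cation rearranges from secondary to tertiary via a 1,2-hydride shift from the adjacent cyclohexyl carbon; the tertiary cation is what reacts next.

tertiary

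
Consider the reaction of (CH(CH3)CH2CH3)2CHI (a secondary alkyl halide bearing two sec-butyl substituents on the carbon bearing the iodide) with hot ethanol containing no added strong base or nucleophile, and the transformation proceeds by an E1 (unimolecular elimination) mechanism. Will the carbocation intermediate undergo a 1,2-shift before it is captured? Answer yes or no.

The first-formed carbocation is secondary.
The adjacent sec-butyl carbon already bears 2 other carbon substituents and has a hydrogen to migrate; after a 1,2-hydride shift from that carbon the positive charge sits on a tertiary centre.
Tertiary is more stable than secondary, so the shift occurs.

yes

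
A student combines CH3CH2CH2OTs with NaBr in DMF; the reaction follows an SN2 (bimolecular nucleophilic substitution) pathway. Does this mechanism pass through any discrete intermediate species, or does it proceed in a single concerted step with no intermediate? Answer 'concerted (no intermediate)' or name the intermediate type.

The bromide nucleophile donates a lone pair from Br to the α-carbon in a backside attack; simultaneously the C–O σ-bond breaks and both of its electrons leave with TsO⁻. One concerted step with inversion of configuration.
All bond changes occur in one transition state; no discrete intermediate is formed.

concerted (no intermediate)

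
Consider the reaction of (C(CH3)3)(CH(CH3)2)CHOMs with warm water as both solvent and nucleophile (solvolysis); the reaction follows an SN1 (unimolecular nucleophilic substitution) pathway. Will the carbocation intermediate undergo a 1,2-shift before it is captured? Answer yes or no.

The first-formed carbocation is secondary.
The adjacent isopropyl carbon already bears 2 other carbon substituents and has a hydrogen to migrate; after a 1,2-hydride shift from that carbon the positive charge sits on a tertiary centre.
Tertiary is more stable than secondary, so the shift occurs.

yes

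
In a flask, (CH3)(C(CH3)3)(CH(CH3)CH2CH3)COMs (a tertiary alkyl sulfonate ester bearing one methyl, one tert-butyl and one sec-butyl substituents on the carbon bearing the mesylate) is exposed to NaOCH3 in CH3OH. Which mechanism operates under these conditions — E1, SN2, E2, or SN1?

Conditions: a strong base with a tertiary substrate bearing a β-hydrogen.
These conditions are the textbook signature of the E2 pathway.
A strong (often hindered) base removes a β-H in concert with loss of the leaving group — bimolecular elimination.

E2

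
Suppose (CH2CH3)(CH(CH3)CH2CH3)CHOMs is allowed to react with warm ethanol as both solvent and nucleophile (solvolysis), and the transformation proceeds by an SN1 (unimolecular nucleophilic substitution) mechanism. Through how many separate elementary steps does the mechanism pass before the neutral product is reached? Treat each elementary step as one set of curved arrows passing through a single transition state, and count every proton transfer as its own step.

4

Step 1: Rate-determining heterolysis of the C–O bond gives MsO⁻ and a secondary carbocation.
Step 2: A hydride (H with its bonding pair) migrates from the adjacent sec-butyl carbon to the cationic centre — a 1,2-hydride shift — upgrading the secondary cation to a tertiary one.
Step 3: Nucleophilic capture: the oxygen of CH3CH2OH bonds to the cationic carbon, producing an oxonium-ion intermediate.
Step 4: A second solvent molecule removes the proton on oxygen, giving the neutral ether product.
Total: 4 elementary steps.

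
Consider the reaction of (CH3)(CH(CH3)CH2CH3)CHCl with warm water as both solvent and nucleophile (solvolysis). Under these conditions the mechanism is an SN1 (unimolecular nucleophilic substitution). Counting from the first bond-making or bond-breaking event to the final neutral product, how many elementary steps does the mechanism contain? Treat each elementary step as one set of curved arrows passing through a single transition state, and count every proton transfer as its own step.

Step 1: The C–Cl bond breaks with both electrons going to the chloride; Cl⁻ leaves and a secondary carbocation remains.
Step 2: A hydride (H with its bonding pair) migrates from the adjacent sec-butyl carbon to the cationic centre — a 1,2-hydride shift — upgrading the secondary cation to a tertiary one.
Step 3: A lone pair on the oxygen of H2O attacks the carbocation, forming a new C–O σ-bond and an oxonium ion.
Step 4: Proton transfer from the O–H of the oxonium ion to a solvent molecule delivers the neutral alcohol.
Total: 4 elementary steps.

4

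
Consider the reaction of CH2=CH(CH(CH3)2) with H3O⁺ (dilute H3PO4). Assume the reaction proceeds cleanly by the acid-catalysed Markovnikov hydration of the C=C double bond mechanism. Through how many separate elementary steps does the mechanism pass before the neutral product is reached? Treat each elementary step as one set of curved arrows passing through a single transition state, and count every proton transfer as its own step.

Step 1: The π electrons of the C=C bond attack a proton of H3O⁺; Markovnikov addition places the new C–H on the less-substituted alkene carbon, so the positive charge ends up on the more-substituted carbon — a secondary carbocation. H2O is released.
Step 2: A hydride (H with its bonding pair) migrates from the adjacent isopropyl carbon to the cationic centre — a 1,2-hydride shift — upgrading the secondary cation to a tertiary one.
Step 3: Water acts as the nucleophile: an oxygen lone pair bonds to the cationic carbon, giving an oxonium-ion intermediate.
Step 4: H2O removes a proton from the oxonium oxygen, regenerating H3O⁺ and giving the neutral alcohol.
Total: 4 elementary steps.

4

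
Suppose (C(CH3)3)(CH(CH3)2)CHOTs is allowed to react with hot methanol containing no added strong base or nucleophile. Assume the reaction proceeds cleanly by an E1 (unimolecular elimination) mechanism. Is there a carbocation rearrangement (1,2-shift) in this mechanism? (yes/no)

yes

The first-formed carbocation is secondary.
The adjacent isopropyl carbon already bears 2 other carbon substituents and has a hydrogen to migrate; after a 1,2-hydride shift from that carbon the positive charge sits on a tertiary centre.
Tertiary is more stable than secondary, so the shift occurs.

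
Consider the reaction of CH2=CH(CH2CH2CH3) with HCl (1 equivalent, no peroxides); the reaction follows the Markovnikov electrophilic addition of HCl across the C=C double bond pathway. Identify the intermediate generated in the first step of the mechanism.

Step 1: The π electrons of the C=C bond attack a proton of HCl; Markovnikov addition places the new C–H on the less-substituted alkene carbon, so the positive charge ends up on the more-substituted carbon — a secondary carbocation. The H–Cl bond breaks heterolytically, releasing Cl⁻.
After step 1 the species present is a secondary carbocation.

secondary carbocation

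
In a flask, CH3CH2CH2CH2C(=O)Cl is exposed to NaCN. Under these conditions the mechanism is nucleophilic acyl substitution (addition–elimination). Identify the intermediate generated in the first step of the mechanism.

Step 1: A lone pair on the C of CN⁻ attacks the electrophilic acyl carbon; the π(C=O) electrons move onto oxygen, giving a tetrahedral intermediate.
After step 1 the species present is a tetrahedral intermediate.

tetrahedral intermediate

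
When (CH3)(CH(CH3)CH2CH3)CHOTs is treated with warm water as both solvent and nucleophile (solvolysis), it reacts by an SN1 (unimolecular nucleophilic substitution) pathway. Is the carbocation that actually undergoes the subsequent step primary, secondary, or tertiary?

Step 1: Unassisted departure of TsO⁻ (taking the C–O bonding pair) generates a secondary carbocation.
Step 2: A 1,2-hydride shift from the adjacent sec-butyl carbon moves the positive charge from the secondary centre to an adjacent carbon, generating a more stable tertiary carbocation.
The cation rearranges from secondary to tertiary via a 1,2-hydride shift from the adjacent sec-butyl carbon; the tertiary cation is what reacts next.

tertiary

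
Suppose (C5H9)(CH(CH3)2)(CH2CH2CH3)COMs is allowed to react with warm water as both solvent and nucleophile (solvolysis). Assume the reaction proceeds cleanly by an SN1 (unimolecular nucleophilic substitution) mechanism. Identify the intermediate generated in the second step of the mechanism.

oxonium ion

Step 1: Unassisted departure of MsO⁻ (taking the C–O bonding pair) generates a tertiary carbocation.
Step 2: Nucleophilic capture: the oxygen of H2O bonds to the cationic carbon, producing an oxonium-ion intermediate.
After step 2 the species present is an oxonium ion.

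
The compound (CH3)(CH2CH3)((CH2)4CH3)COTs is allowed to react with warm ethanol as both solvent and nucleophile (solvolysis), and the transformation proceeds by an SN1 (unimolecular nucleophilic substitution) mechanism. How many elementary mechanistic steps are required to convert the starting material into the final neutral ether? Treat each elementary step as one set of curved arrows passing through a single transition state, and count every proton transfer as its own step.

3

Step 1: Rate-determining heterolysis of the C–O bond gives TsO⁻ and a tertiary carbocation.
(No 1,2-shift: no single shift to an adjacent carbon would give a more stable cation.)
Step 2: A lone pair on the oxygen of CH3CH2OH attacks the carbocation, forming a new C–O σ-bond and an oxonium ion.
Step 3: A second solvent molecule removes the proton on oxygen, giving the neutral ether product.
Total: 3 elementary steps.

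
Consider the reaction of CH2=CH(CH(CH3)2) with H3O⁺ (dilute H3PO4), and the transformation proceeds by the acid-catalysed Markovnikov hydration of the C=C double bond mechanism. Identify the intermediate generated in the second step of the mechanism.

tertiary carbocation

Step 1: The π electrons of the C=C bond attack a proton of H3O⁺; Markovnikov addition places the new C–H on the less-substituted alkene carbon, so the positive charge ends up on the more-substituted carbon — a secondary carbocation. H2O is released.
Step 2: Carbocation rearrangement: a 1,2-hydride shift from the adjacent isopropyl carbon converts the initially-formed secondary cation into the more stable tertiary cation.
After step 2 the species present is a tertiary carbocation.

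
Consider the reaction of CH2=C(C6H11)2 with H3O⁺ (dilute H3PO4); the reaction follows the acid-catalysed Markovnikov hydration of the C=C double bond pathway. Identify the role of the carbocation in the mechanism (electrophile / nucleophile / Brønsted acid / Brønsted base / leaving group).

Step 2: Water acts as the nucleophile: an oxygen lone pair bonds to the cationic carbon, giving an oxonium-ion intermediate.
The carbocation accepts an electron pair into an empty or π* orbital — it is the electrophile.

electrophile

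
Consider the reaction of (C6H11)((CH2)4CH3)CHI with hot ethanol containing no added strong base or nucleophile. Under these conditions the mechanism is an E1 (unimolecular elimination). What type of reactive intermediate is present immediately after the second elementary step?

Step 1: Unassisted departure of I⁻ (taking the C–I bonding pair) generates a secondary carbocation.
Step 2: Carbocation rearrangement: a 1,2-hydride shift from the adjacent cyclohexyl carbon converts the initially-formed secondary cation into the more stable tertiary cation.
After step 2 the species present is a tertiary carbocation.

tertiary carbocation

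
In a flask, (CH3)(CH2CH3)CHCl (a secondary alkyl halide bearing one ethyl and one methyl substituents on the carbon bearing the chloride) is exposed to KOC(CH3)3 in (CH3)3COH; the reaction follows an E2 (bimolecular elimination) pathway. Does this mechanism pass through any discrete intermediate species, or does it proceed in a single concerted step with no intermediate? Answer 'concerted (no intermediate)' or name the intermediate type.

Concerted anti-periplanar elimination: (CH3)3CO⁻ abstracts a β-H while Cl⁻ leaves, and the C–H electrons become the new C=C π bond — all in a single transition state.
All bond changes occur in one transition state; no discrete intermediate is formed.

concerted (no intermediate)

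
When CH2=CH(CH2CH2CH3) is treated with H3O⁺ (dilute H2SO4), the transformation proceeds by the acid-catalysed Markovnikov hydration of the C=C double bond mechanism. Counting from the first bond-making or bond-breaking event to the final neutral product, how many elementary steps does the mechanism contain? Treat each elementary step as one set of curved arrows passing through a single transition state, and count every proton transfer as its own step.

3

Step 1: Protonation of the alkene by H3O⁺: the π bond acts as the nucleophile and picks up H⁺, giving the more stable (Markovnikov) secondary carbocation. H2O is released.
(No 1,2-shift: no single shift to an adjacent carbon would give a more stable cation.)
Step 2: Water acts as the nucleophile: an oxygen lone pair bonds to the cationic carbon, giving an oxonium-ion intermediate.
Step 3: Proton transfer from the O–H of the oxonium ion to H2O completes the catalytic cycle and yields the alcohol.
Total: 3 elementary steps.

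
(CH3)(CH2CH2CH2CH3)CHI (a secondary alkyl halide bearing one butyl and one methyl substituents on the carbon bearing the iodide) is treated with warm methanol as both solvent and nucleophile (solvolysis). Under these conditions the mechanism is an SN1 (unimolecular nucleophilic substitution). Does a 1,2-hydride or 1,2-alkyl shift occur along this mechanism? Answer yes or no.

no

The first-formed carbocation is secondary.
No single 1,2-shift to an adjacent carbon would produce a more-substituted cation than the one already present, so no rearrangement occurs.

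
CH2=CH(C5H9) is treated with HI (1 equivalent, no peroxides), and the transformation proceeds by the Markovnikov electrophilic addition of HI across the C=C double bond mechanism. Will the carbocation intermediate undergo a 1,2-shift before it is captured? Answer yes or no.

yes

The first-formed carbocation is secondary.
The adjacent cyclopentyl carbon already bears 2 other carbon substituents and has a hydrogen to migrate; after a 1,2-hydride shift from that carbon the positive charge sits on a tertiary centre.
Tertiary is more stable than secondary, so the shift occurs.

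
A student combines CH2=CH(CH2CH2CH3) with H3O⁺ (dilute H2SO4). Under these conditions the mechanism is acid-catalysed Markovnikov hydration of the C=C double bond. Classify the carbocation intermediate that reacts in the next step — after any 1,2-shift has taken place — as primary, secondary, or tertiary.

secondary

Step 1: Protonation of the alkene by H3O⁺: the π bond acts as the nucleophile and picks up H⁺, giving the more stable (Markovnikov) secondary carbocation. H2O is released.
No single 1,2-shift to an adjacent carbon would give a more-substituted cation, so no rearrangement occurs.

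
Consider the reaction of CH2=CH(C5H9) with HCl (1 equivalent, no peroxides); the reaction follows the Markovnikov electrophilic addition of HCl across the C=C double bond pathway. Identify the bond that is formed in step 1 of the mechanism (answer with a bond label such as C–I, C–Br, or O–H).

C–H

Step 1: Electrophilic addition begins with the π(C=C) electrons forming a bond to the proton of HCl. Following Markovnikov's rule, the resulting cation is secondary. The H–Cl bond breaks heterolytically, releasing Cl⁻.
The bond formed in this step is the C–H bond.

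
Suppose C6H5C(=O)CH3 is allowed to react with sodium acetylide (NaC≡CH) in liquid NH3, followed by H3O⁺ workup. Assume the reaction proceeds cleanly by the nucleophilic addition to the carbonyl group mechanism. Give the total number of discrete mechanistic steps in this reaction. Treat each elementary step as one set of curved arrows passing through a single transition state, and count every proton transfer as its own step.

Step 1: Nucleophilic addition: HC≡C⁻ adds to the carbonyl carbon, pushing the π(C=O) electron pair onto oxygen and giving a tetrahedral alkoxide.
Step 2: Protonation of the alkoxide by H3O⁺ workup furnishes a propargyl alcohol.
Total: 2 elementary steps.

2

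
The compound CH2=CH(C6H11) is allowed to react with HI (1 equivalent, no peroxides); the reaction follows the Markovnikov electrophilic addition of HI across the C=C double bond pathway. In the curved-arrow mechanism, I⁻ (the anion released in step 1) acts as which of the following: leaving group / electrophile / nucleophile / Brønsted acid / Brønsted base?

nucleophile

Step 3: I⁻ captures the cation: a lone pair on I⁻ fills the empty p orbital, producing the alkyl halide product.
I⁻ (the anion released in step 1) donates an electron pair to form a new σ-bond to carbon — it is the nucleophile.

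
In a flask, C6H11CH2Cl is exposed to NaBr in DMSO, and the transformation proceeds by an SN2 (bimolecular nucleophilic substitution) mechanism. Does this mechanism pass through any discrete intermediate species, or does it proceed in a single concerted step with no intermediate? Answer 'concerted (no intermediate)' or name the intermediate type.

Br⁻ attacks the back face of the α-carbon while Cl⁻ departs with the C–Cl bonding pair — a single concerted displacement through a pentacoordinate transition state.
All bond changes occur in one transition state; no discrete intermediate is formed.

concerted (no intermediate)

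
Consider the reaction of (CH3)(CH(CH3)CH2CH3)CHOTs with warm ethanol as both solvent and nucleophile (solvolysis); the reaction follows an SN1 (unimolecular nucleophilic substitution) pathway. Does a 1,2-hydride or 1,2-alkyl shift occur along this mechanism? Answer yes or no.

yes

The first-formed carbocation is secondary.
The adjacent sec-butyl carbon already bears 2 other carbon substituents and has a hydrogen to migrate; after a 1,2-hydride shift from that carbon the positive charge sits on a tertiary centre.
Tertiary is more stable than secondary, so the shift occurs.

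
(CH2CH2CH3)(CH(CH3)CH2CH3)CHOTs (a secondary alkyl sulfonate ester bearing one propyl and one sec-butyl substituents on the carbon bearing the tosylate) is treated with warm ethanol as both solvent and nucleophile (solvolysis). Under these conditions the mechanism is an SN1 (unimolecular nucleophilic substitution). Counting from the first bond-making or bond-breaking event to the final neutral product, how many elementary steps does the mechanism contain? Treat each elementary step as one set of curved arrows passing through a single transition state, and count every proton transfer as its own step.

Step 1: Rate-determining heterolysis of the C–O bond gives TsO⁻ and a secondary carbocation.
Step 2: A 1,2-hydride shift from the adjacent sec-butyl carbon moves the positive charge from the secondary centre to an adjacent carbon, generating a more stable tertiary carbocation.
Step 3: CH3CH2OH donates an oxygen lone pair into the empty p orbital of the cation, giving a protonated ether (an oxonium ion).
Step 4: Proton transfer from the O–H of the oxonium ion to a solvent molecule delivers the neutral ether.
Total: 4 elementary steps.

4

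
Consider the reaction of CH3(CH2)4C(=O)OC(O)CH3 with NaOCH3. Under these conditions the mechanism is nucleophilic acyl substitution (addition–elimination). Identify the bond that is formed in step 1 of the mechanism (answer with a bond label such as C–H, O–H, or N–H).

Step 1: A lone pair on the O of CH3O⁻ attacks the electrophilic acyl carbon; the π(C=O) electrons move onto oxygen, giving a tetrahedral intermediate.
The bond formed in this step is the C–O bond.

C–O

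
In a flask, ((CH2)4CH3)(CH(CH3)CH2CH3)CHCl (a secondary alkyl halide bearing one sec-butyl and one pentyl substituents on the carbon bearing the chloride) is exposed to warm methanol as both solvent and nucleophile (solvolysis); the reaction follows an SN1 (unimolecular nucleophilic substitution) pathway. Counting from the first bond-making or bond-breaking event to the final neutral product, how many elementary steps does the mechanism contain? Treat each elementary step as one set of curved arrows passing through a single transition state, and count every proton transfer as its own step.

Step 1: Rate-determining heterolysis of the C–Cl bond gives Cl⁻ and a secondary carbocation.
Step 2: A hydride (H with its bonding pair) migrates from the adjacent sec-butyl carbon to the cationic centre — a 1,2-hydride shift — upgrading the secondary cation to a tertiary one.
Step 3: CH3OH donates an oxygen lone pair into the empty p orbital of the cation, giving a protonated ether (an oxonium ion).
Step 4: Deprotonation of the oxonium oxygen by solvent methanol yields the neutral ether.
Total: 4 elementary steps.

4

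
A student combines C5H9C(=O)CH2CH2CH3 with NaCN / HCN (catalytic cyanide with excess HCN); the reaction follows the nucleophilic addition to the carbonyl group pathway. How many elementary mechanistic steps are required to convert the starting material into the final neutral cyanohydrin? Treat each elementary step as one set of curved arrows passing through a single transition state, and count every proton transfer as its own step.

2

Step 1: CN⁻ attacks the sp² carbonyl carbon; the C=O π bond breaks and the electrons end up as a lone pair on the alkoxide oxygen of the tetrahedral intermediate.
Step 2: The alkoxide is protonated in situ by undissociated HCN, yielding a cyanohydrin; the CN⁻ so formed carries on the cycle.
Total: 2 elementary steps.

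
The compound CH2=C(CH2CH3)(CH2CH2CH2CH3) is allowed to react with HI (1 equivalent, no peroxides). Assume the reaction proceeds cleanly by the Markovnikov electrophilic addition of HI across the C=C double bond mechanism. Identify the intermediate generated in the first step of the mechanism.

tertiary carbocation

Step 1: The π electrons of the C=C bond attack a proton of HI; Markovnikov addition places the new C–H on the less-substituted alkene carbon, so the positive charge ends up on the more-substituted carbon — a tertiary carbocation. The H–I bond breaks heterolytically, releasing I⁻.
After step 1 the species present is a tertiary carbocation.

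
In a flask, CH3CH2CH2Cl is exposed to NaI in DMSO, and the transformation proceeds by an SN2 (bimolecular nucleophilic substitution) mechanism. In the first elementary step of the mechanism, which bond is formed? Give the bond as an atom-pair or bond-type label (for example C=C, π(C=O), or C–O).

C–I

Step 1: Backside attack by I⁻ on the carbon bearing the chloride: the new C–I bond forms as the C–Cl bond breaks, with Walden inversion at carbon.
The bond formed in this step is the C–I bond.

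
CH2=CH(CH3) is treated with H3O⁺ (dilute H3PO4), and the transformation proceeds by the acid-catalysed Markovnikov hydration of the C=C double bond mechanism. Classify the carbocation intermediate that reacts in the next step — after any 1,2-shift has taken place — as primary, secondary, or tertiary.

secondary

Step 1: Protonation of the alkene by H3O⁺: the π bond acts as the nucleophile and picks up H⁺, giving the more stable (Markovnikov) secondary carbocation. H2O is released.
No single 1,2-shift to an adjacent carbon would give a more-substituted cation, so no rearrangement occurs.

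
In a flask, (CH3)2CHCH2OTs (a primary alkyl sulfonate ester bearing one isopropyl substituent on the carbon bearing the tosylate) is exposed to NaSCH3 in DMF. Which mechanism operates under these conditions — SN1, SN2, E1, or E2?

Conditions: a primary substrate with a strong nucleophile in the polar aprotic solvent DMF.
These conditions are the textbook signature of the SN2 pathway.
An unhindered substrate with a strong nucleophile in a polar aprotic solvent favours one-step backside displacement.

SN2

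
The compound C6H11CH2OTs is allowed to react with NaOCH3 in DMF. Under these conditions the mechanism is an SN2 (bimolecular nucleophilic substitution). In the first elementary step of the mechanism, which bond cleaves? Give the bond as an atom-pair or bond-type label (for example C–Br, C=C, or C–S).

C–O

Step 1: CH3O⁻ attacks the back face of the α-carbon while TsO⁻ departs with the C–O bonding pair — a single concerted displacement through a pentacoordinate transition state.
The bond broken in this step is the C–O bond.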